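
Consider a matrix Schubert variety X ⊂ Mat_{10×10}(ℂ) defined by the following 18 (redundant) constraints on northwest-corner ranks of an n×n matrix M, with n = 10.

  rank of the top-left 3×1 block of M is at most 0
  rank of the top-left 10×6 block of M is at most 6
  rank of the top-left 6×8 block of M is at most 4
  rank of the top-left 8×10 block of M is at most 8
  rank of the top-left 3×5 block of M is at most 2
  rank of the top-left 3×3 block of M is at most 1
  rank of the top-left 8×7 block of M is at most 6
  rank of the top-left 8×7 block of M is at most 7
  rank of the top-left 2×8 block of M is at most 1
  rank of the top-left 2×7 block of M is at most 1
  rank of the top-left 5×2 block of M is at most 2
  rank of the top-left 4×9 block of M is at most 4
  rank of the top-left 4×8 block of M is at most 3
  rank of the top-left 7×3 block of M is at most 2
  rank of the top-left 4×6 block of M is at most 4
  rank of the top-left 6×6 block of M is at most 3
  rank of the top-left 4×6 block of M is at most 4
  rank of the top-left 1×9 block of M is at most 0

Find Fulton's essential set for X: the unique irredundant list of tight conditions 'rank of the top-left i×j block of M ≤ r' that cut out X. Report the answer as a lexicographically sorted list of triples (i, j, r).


The tightest implied rank at each (i,j), from the 18 conditions:

  0  0  0  0  0  0  0  0  0  1
  0  1  1  1  1  1  1  1  1  2
  0  1  1  2  2  2  2  2  2  3
  1  2  2  3  3  3  3  3  3  4
  1  2  2  3  3  3  4  4  4  5
  1  2  2  3  3  3  4  4  5  6
  1  2  2  3  4  4  5  5  6  7
  1  2  3  4  5  5  6  6  7  8
  1  2  3  4  5  6  7  7  8  9
  1  2  3  4  5  6  7  8  9  10

reading off 1-entries of Δ²R: w = (10, 2, 4, 1, 7, 9, 5, 3, 6, 8).

6 SE-corners of the 20-cell Rothe diagram give Ess(w):

[(1, 9, 0), (3, 1, 0), (3, 3, 1), (6, 6, 3), (6, 8, 4), (7, 3, 2)]


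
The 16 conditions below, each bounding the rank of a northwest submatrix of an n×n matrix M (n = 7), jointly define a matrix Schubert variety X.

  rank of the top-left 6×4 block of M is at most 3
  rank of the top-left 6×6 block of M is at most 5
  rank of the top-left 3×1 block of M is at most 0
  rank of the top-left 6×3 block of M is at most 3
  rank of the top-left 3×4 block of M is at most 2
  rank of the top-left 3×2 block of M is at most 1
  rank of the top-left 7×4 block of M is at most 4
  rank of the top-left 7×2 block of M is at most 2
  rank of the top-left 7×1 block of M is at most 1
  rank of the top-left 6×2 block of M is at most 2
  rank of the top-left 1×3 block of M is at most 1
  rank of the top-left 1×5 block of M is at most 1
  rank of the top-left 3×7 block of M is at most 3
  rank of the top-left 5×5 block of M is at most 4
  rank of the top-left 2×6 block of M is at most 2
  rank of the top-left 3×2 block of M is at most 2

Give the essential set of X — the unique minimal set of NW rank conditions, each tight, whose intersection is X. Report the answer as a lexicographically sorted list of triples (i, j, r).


Reconstructing r_w from the 16 given conditions:

  row 1: 0, 1, 1, 1, 1, 1, 1
  row 2: 0, 1, 2, 2, 2, 2, 2
  row 3: 0, 1, 2, 2, 3, 3, 3
  row 4: 1, 2, 3, 3, 4, 4, 4
  row 5: 1, 2, 3, 3, 4, 5, 5
  row 6: 1, 2, 3, 3, 4, 5, 6
  row 7: 1, 2, 3, 4, 5, 6, 7

second differences of R give the permutation w = (2, 3, 5, 1, 6, 7, 4).

D(w) has 6 cells with 3 SE-corners; essential set:

[(3, 1, 0), (3, 4, 2), (6, 4, 3)]


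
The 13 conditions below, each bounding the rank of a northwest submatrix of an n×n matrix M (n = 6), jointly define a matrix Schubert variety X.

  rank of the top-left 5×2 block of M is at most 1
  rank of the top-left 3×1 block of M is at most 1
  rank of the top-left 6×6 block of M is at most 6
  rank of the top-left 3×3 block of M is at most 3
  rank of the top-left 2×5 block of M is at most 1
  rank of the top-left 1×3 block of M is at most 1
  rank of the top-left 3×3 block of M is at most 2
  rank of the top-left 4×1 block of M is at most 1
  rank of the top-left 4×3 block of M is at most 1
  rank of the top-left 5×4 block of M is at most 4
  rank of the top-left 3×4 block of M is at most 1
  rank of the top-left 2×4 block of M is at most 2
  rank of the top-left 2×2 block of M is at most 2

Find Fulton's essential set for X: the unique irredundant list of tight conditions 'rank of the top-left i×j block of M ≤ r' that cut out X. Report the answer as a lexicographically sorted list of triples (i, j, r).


Propagating the 13 rank bounds to every northwest block:

  row 1: 1 1 1 1 1 1
  row 2: 1 1 1 1 1 2
  row 3: 1 1 1 1 2 3
  row 4: 1 1 1 2 3 4
  row 5: 1 1 2 3 4 5
  row 6: 1 2 3 4 5 6

giving w = (1, 6, 5, 4, 3, 2) via Δ²R.

D(w) has 10 cells with 4 SE-corners; essential set:

[(2, 5, 1), (3, 4, 1), (4, 3, 1), (5, 2, 1)]


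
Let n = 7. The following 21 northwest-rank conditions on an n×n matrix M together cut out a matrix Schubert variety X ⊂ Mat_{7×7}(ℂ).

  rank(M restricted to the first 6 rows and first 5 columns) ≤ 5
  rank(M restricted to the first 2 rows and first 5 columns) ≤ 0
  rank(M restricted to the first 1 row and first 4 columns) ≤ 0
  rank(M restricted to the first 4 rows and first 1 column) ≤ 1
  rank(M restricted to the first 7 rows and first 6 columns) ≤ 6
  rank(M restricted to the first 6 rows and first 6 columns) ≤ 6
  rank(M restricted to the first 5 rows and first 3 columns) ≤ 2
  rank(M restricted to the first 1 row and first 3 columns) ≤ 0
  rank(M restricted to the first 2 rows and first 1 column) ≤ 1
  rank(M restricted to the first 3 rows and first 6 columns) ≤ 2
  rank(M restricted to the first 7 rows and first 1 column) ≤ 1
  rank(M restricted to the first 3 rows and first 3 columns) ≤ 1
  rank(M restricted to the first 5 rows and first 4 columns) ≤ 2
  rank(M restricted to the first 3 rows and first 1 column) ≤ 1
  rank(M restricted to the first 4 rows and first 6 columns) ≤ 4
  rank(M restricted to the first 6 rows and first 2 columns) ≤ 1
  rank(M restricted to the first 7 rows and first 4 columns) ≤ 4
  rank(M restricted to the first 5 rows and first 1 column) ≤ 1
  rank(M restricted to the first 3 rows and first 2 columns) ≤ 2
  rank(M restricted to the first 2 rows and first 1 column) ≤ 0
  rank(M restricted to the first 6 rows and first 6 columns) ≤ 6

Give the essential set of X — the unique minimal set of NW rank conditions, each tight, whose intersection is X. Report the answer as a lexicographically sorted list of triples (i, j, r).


Rank table r_w(7×7) implied by the 21 constraints:

  i=1: 0  0  0  0  0  1  1
  i=2: 0  0  0  0  0  1  2
  i=3: 1  1  1  1  1  2  3
  i=4: 1  1  2  2  2  3  4
  i=5: 1  1  2  2  3  4  5
  i=6: 1  1  2  3  4  5  6
  i=7: 1  2  3  4  5  6  7

reading off 1-entries of Δ²R: w = (6, 7, 1, 3, 5, 4, 2).

3 SE-corners of the 14-cell Rothe diagram give Ess(w):

[(2, 5, 0), (5, 4, 2), (6, 2, 1)]


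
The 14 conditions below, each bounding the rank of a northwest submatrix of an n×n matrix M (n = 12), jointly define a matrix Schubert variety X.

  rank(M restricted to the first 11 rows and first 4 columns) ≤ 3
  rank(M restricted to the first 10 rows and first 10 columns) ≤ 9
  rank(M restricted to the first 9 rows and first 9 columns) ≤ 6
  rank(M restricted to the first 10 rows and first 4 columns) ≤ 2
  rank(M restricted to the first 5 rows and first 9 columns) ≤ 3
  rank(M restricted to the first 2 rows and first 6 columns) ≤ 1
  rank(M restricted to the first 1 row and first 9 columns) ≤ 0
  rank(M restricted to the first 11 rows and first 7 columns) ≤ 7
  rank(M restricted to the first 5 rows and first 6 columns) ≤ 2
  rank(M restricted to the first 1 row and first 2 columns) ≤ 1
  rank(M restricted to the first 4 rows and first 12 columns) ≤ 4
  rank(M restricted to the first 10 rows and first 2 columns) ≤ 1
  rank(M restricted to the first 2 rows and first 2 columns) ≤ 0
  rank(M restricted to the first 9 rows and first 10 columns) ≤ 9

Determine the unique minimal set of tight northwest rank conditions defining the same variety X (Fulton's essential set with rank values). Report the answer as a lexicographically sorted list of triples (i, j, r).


Rank table r_w(12×12) implied by the 14 constraints:

  row 1: 0, 0, 0, 0, 0, 0, 0, 0, 0, 1, 1, 1
  row 2: 0, 0, 1, 1, 1, 1, 1, 1, 1, 2, 2, 2
  row 3: 1, 1, 2, 2, 2, 2, 2, 2, 2, 3, 3, 3
  row 4: 1, 1, 2, 2, 2, 2, 3, 3, 3, 4, 4, 4
  row 5: 1, 1, 2, 2, 2, 2, 3, 3, 3, 4, 5, 5
  row 6: 1, 1, 2, 2, 3, 3, 4, 4, 4, 5, 6, 6
  row 7: 1, 1, 2, 2, 3, 4, 5, 5, 5, 6, 7, 7
  row 8: 1, 1, 2, 2, 3, 4, 5, 6, 6, 7, 8, 8
  row 9: 1, 1, 2, 2, 3, 4, 5, 6, 6, 7, 8, 9
  row 10: 1, 1, 2, 2, 3, 4, 5, 6, 7, 8, 9, 10
  row 11: 1, 2, 3, 3, 4, 5, 6, 7, 8, 9, 10, 11
  row 12: 1, 2, 3, 4, 5, 6, 7, 8, 9, 10, 11, 12

the unique w with this rank table is (10, 3, 1, 7, 11, 5, 6, 8, 12, 9, 2, 4).

|D(w)|=32, |Ess(w)|=7:

[(1, 9, 0), (2, 2, 0), (5, 6, 2), (5, 9, 3), (9, 9, 6), (10, 2, 1), (10, 4, 2)]


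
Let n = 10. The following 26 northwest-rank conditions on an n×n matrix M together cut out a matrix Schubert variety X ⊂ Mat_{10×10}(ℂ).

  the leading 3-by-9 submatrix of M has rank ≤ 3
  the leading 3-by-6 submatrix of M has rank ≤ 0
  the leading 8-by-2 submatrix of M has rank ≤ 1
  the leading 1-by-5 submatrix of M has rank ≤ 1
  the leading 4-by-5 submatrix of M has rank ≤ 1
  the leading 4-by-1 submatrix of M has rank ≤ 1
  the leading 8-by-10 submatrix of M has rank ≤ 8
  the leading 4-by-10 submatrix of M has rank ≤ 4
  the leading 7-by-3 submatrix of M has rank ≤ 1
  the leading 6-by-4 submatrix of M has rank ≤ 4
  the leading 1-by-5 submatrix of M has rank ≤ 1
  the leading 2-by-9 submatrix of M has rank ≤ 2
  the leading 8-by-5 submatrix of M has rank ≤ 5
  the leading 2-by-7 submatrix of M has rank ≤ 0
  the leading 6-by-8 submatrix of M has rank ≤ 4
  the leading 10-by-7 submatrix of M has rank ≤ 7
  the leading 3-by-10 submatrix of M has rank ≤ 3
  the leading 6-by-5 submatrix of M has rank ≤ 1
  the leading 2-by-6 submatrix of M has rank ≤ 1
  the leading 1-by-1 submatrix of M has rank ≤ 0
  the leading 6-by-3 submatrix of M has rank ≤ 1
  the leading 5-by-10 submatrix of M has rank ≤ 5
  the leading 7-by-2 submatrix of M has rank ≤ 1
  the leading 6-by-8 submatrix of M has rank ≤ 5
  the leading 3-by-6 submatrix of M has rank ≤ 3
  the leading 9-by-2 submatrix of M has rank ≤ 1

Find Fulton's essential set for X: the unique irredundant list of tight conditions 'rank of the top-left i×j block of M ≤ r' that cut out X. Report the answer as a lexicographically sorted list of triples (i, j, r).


Computing R[i][j] = min implied NW-rank bound (n=10, 26 conditions):

  row 1: 0 | 0 | 0 | 0 | 0 | 0 | 0 | 1 | 1 | 1
  row 2: 0 | 0 | 0 | 0 | 0 | 0 | 0 | 1 | 2 | 2
  row 3: 0 | 0 | 0 | 0 | 0 | 0 | 1 | 2 | 3 | 3
  row 4: 1 | 1 | 1 | 1 | 1 | 1 | 2 | 3 | 4 | 4
  row 5: 1 | 1 | 1 | 1 | 1 | 2 | 3 | 4 | 5 | 5
  row 6: 1 | 1 | 1 | 1 | 1 | 2 | 3 | 4 | 5 | 6
  row 7: 1 | 1 | 1 | 2 | 2 | 3 | 4 | 5 | 6 | 7
  row 8: 1 | 1 | 2 | 3 | 3 | 4 | 5 | 6 | 7 | 8
  row 9: 1 | 1 | 2 | 3 | 4 | 5 | 6 | 7 | 8 | 9
  row 10: 1 | 2 | 3 | 4 | 5 | 6 | 7 | 8 | 9 | 10

giving w = (8, 9, 7, 1, 6, 10, 4, 3, 5, 2) via Δ²R.

Rothe diagram D(w) (32 cells), 5 SE-corners (essential conditions):

[(2, 7, 0), (3, 6, 0), (6, 5, 1), (7, 3, 1), (9, 2, 1)]


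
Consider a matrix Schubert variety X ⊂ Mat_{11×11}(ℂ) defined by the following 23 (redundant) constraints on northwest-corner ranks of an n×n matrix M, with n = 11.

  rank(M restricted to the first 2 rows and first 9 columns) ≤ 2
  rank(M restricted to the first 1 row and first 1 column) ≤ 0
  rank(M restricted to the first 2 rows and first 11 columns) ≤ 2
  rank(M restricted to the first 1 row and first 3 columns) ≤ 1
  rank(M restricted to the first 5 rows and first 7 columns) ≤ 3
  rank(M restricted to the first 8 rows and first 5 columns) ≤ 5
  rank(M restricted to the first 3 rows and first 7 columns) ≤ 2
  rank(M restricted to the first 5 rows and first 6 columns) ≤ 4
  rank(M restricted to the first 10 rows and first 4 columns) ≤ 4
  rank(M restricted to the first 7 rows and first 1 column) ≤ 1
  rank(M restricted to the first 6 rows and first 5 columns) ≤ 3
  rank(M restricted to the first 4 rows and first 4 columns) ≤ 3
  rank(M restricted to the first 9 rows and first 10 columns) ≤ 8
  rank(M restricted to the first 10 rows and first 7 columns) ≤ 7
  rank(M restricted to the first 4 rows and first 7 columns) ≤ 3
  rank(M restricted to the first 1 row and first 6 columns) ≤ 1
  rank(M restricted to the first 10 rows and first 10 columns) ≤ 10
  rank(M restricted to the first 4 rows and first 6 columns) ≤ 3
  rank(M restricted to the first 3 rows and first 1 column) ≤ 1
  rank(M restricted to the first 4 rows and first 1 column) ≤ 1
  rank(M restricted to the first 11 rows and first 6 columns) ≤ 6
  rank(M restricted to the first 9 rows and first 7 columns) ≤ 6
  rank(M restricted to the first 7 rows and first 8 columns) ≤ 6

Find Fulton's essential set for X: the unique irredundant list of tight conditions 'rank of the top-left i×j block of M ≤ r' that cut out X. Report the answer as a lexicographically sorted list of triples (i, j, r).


Rank table r_w(11×11) implied by the 23 constraints:

  R[1]: 0 | 1 | 1 | 1 | 1 | 1 | 1 | 1 | 1 | 1 | 1
  R[2]: 1 | 2 | 2 | 2 | 2 | 2 | 2 | 2 | 2 | 2 | 2
  R[3]: 1 | 2 | 2 | 2 | 2 | 2 | 2 | 3 | 3 | 3 | 3
  R[4]: 1 | 2 | 3 | 3 | 3 | 3 | 3 | 4 | 4 | 4 | 4
  R[5]: 1 | 2 | 3 | 3 | 3 | 3 | 3 | 4 | 5 | 5 | 5
  R[6]: 1 | 2 | 3 | 3 | 3 | 4 | 4 | 5 | 6 | 6 | 6
  R[7]: 1 | 2 | 3 | 4 | 4 | 5 | 5 | 6 | 7 | 7 | 7
  R[8]: 1 | 2 | 3 | 4 | 5 | 6 | 6 | 7 | 8 | 8 | 8
  R[9]: 1 | 2 | 3 | 4 | 5 | 6 | 6 | 7 | 8 | 8 | 9
  R[10]: 1 | 2 | 3 | 4 | 5 | 6 | 7 | 8 | 9 | 9 | 10
  R[11]: 1 | 2 | 3 | 4 | 5 | 6 | 7 | 8 | 9 | 10 | 11

second differences of R give the permutation w = (2, 1, 8, 3, 9, 6, 4, 5, 11, 7, 10).

|D(w)|=14, |Ess(w)|=6:

[(1, 1, 0), (3, 7, 2), (5, 7, 3), (6, 5, 3), (9, 7, 6), (9, 10, 8)]


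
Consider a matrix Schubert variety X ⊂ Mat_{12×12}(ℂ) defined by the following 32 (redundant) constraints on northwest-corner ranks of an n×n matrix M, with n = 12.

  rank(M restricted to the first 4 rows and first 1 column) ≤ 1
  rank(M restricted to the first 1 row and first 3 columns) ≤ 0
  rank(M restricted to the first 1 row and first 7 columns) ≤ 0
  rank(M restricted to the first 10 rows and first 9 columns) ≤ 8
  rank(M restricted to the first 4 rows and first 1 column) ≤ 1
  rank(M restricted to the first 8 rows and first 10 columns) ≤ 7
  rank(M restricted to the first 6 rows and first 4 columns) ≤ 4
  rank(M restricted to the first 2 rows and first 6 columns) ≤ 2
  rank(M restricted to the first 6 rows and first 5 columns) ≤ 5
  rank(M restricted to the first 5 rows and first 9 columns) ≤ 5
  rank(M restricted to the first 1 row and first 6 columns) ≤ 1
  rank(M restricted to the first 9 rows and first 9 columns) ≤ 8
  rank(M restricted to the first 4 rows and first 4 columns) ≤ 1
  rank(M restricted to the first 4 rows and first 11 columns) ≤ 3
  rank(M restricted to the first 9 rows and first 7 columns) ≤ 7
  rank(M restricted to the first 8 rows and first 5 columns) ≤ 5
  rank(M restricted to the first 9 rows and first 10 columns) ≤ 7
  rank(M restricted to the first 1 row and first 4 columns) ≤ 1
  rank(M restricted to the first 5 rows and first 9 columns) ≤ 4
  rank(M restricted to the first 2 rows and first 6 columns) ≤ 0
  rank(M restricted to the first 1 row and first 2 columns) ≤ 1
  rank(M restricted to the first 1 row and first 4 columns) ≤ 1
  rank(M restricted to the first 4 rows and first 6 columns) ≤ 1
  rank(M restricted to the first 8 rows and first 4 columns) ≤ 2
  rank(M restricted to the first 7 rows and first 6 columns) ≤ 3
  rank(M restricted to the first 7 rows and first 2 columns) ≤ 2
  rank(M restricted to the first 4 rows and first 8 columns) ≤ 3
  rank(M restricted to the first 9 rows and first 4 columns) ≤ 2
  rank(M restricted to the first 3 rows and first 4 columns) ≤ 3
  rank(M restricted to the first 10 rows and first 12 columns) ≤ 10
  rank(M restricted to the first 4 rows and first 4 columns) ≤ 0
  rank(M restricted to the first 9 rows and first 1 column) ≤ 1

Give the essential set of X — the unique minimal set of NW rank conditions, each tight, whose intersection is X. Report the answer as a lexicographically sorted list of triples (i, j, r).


Propagating the 32 rank bounds to every northwest block:

  row 1: 0 0 0 0 0 0 0 1 1 1 1 1
  row 2: 0 0 0 0 0 0 1 2 2 2 2 2
  row 3: 0 0 0 0 1 1 2 3 3 3 3 3
  row 4: 0 0 0 0 1 1 2 3 3 3 3 4
  row 5: 1 1 1 1 2 2 3 4 4 4 4 5
  row 6: 1 2 2 2 3 3 4 5 5 5 5 6
  row 7: 1 2 2 2 3 3 4 5 6 6 6 7
  row 8: 1 2 2 2 3 4 5 6 7 7 7 8
  row 9: 1 2 2 2 3 4 5 6 7 7 8 9
  row 10: 1 2 3 3 4 5 6 7 8 8 9 10
  row 11: 1 2 3 4 5 6 7 8 9 9 10 11
  row 12: 1 2 3 4 5 6 7 8 9 10 11 12

so w = (8, 7, 5, 12, 1, 2, 9, 6, 11, 3, 4, 10).

D(w) has 33 cells with 8 SE-corners; essential set:

[(1, 7, 0), (2, 6, 0), (4, 4, 0), (4, 6, 1), (4, 11, 3), (7, 6, 3), (9, 4, 2), (9, 10, 7)]


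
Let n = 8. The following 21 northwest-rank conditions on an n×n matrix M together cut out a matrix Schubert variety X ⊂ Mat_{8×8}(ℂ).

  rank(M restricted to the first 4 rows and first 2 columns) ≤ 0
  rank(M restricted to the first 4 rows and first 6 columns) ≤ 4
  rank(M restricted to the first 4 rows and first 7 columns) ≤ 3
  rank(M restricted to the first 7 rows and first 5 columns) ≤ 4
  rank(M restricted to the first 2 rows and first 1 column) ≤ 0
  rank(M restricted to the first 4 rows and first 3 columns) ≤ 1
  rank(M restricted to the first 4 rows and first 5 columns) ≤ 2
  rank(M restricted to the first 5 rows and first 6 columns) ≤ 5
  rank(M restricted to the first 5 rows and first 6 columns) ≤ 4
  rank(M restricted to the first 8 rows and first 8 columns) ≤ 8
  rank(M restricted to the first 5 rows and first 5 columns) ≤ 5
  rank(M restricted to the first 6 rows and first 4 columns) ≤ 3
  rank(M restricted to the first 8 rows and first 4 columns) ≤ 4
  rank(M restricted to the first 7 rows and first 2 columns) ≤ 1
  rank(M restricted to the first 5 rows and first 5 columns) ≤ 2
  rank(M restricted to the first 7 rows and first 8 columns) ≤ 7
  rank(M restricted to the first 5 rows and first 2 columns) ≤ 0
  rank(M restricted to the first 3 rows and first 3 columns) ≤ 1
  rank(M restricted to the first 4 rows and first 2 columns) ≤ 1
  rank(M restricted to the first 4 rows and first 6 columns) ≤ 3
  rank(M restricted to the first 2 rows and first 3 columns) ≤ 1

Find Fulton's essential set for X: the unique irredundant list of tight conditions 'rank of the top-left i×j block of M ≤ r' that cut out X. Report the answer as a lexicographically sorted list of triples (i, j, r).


Reconstructing r_w from the 21 given conditions:

  R[1]: 0 0 1 1 1 1 1 1
  R[2]: 0 0 1 2 2 2 2 2
  R[3]: 0 0 1 2 2 3 3 3
  R[4]: 0 0 1 2 2 3 3 4
  R[5]: 0 0 1 2 2 3 4 5
  R[6]: 1 1 2 3 3 4 5 6
  R[7]: 1 1 2 3 4 5 6 7
  R[8]: 1 2 3 4 5 6 7 8

hence w(1..8) = (3, 4, 6, 8, 7, 1, 5, 2).

|D(w)|=15, |Ess(w)|=4:

[(4, 7, 3), (5, 2, 0), (5, 5, 2), (7, 2, 1)]


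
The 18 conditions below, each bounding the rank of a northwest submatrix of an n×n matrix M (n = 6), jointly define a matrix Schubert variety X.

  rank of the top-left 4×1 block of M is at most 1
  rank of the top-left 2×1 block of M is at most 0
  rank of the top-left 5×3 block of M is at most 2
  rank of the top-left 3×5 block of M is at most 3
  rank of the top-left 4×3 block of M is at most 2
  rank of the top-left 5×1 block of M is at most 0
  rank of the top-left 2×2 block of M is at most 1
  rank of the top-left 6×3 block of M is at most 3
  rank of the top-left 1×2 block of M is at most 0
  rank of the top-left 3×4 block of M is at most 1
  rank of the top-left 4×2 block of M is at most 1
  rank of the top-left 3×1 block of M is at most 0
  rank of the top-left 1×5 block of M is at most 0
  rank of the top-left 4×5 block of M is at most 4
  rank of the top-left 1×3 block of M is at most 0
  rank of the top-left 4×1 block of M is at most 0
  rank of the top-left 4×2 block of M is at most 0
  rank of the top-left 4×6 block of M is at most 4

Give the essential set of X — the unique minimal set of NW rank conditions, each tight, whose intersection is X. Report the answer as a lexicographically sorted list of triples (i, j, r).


Computing R[i][j] = min implied NW-rank bound (n=6, 18 conditions):

  0  0  0  0  0  1
  0  0  1  1  1  2
  0  0  1  1  2  3
  0  0  1  2  3  4
  0  1  2  3  4  5
  1  2  3  4  5  6

reading off 1-entries of Δ²R: w = (6, 3, 5, 4, 2, 1).

4 SE-corners of the 13-cell Rothe diagram give Ess(w):

[(1, 5, 0), (3, 4, 1), (4, 2, 0), (5, 1, 0)]


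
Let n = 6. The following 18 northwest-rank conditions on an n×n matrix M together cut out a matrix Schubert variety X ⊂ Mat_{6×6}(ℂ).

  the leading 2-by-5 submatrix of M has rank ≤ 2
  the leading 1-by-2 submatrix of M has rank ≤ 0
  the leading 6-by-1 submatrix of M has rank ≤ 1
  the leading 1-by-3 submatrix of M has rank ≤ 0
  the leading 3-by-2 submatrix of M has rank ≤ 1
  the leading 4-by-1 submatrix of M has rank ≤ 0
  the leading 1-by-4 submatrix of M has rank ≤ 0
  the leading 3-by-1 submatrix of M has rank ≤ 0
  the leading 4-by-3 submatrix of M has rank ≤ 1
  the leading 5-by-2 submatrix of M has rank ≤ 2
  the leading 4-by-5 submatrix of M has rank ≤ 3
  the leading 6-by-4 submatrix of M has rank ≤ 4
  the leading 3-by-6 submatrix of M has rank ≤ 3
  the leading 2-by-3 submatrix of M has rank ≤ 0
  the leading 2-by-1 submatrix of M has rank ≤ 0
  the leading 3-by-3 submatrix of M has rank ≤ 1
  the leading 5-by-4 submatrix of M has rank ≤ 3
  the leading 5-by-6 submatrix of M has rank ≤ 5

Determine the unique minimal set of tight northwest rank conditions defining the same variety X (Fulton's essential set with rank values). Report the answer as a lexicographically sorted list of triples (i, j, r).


Recovering R(i,j) via the rank-extension bound from the 18 conditions:

  row 1: 0 | 0 | 0 | 0 | 1 | 1
  row 2: 0 | 0 | 0 | 1 | 2 | 2
  row 3: 0 | 1 | 1 | 2 | 3 | 3
  row 4: 0 | 1 | 1 | 2 | 3 | 4
  row 5: 1 | 2 | 2 | 3 | 4 | 5
  row 6: 1 | 2 | 3 | 4 | 5 | 6

the unique w with this rank table is (5, 4, 2, 6, 1, 3).

ℓ(w)=10; the 4 essential cells (i,j,r):

[(1, 4, 0), (2, 3, 0), (4, 1, 0), (4, 3, 1)]


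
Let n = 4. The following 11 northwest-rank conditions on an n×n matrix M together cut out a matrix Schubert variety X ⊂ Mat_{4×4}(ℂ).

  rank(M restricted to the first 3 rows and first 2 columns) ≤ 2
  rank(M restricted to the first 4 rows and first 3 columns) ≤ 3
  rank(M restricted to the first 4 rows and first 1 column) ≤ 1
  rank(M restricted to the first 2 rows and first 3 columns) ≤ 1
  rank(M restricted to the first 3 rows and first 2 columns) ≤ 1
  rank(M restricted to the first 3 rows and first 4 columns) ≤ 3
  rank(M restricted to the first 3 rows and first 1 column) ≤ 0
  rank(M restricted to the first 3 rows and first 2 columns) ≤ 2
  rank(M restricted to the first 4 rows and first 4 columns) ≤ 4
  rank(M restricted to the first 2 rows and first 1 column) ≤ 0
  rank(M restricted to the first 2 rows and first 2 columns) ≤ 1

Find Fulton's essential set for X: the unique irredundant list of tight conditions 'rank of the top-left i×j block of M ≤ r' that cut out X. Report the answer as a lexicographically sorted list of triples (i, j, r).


Rank table r_w(4×4) implied by the 11 constraints:

  row 1: 0  1  1  1
  row 2: 0  1  1  2
  row 3: 0  1  2  3
  row 4: 1  2  3  4

reading off 1-entries of Δ²R: w = (2, 4, 3, 1).

2 SE-corners of the 4-cell Rothe diagram give Ess(w):

[(2, 3, 1), (3, 1, 0)]


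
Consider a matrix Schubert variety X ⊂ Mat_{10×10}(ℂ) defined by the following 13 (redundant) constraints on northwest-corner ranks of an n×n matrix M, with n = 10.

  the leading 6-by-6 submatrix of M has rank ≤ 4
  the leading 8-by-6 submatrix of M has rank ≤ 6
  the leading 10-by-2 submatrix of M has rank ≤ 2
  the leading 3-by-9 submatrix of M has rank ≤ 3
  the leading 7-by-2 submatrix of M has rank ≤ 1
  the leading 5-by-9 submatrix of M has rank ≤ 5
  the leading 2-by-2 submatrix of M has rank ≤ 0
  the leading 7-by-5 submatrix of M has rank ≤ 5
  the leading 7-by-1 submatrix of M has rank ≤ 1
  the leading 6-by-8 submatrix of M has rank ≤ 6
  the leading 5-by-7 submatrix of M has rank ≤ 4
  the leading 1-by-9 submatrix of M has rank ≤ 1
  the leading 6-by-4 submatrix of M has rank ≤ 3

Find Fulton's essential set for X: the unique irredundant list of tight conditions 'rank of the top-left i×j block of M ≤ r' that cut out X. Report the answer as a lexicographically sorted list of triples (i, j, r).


Reconstructing r_w from the 13 given conditions:

  0, 0, 1, 1, 1, 1, 1, 1, 1, 1
  0, 0, 1, 2, 2, 2, 2, 2, 2, 2
  1, 1, 2, 3, 3, 3, 3, 3, 3, 3
  1, 1, 2, 3, 4, 4, 4, 4, 4, 4
  1, 1, 2, 3, 4, 4, 4, 5, 5, 5
  1, 1, 2, 3, 4, 4, 5, 6, 6, 6
  1, 1, 2, 3, 4, 5, 6, 7, 7, 7
  1, 2, 3, 4, 5, 6, 7, 8, 8, 8
  1, 2, 3, 4, 5, 6, 7, 8, 9, 9
  1, 2, 3, 4, 5, 6, 7, 8, 9, 10

second differences of R give the permutation w = (3, 4, 1, 5, 8, 7, 6, 2, 9, 10).

Fulton essential set (4 of the 11 Rothe cells):

[(2, 2, 0), (5, 7, 4), (6, 6, 4), (7, 2, 1)]


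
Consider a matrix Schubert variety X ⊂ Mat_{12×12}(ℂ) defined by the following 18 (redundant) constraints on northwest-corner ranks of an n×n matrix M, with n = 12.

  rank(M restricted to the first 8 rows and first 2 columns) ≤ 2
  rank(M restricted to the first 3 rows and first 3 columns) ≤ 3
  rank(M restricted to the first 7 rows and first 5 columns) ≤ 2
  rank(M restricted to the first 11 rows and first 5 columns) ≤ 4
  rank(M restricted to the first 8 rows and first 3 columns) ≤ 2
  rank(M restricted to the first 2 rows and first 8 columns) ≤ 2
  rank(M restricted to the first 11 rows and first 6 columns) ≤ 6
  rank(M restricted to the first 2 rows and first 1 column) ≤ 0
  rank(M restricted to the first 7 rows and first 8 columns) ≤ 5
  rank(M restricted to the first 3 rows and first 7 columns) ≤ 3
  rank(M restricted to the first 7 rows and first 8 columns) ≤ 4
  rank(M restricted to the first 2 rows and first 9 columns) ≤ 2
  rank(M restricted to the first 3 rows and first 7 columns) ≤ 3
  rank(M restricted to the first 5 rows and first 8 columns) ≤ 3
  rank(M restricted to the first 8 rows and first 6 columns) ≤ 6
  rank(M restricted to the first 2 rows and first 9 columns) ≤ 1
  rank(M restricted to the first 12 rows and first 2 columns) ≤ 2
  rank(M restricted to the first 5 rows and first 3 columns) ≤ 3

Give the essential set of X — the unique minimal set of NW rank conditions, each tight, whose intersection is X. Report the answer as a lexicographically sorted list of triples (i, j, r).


Reconstructing r_w from the 18 given conditions:

  i=1: 0  1  1  1  1  1  1  1  1  1  1  1
  i=2: 0  1  1  1  1  1  1  1  1  2  2  2
  i=3: 1  2  2  2  2  2  2  2  2  3  3  3
  i=4: 1  2  2  2  2  3  3  3  3  4  4  4
  i=5: 1  2  2  2  2  3  3  3  4  5  5  5
  i=6: 1  2  2  2  2  3  4  4  5  6  6  6
  i=7: 1  2  2  2  2  3  4  4  5  6  7  7
  i=8: 1  2  2  3  3  4  5  5  6  7  8  8
  i=9: 1  2  3  4  4  5  6  6  7  8  9  9
  i=10: 1  2  3  4  4  5  6  7  8  9  10  10
  i=11: 1  2  3  4  4  5  6  7  8  9  10  11
  i=12: 1  2  3  4  5  6  7  8  9  10  11  12

giving w = (2, 10, 1, 6, 9, 7, 11, 4, 3, 8, 12, 5) via Δ²R.

7 SE-corners of the 27-cell Rothe diagram give Ess(w):

[(2, 1, 0), (2, 9, 1), (5, 8, 3), (7, 5, 2), (7, 8, 4), (8, 3, 2), (11, 5, 4)]


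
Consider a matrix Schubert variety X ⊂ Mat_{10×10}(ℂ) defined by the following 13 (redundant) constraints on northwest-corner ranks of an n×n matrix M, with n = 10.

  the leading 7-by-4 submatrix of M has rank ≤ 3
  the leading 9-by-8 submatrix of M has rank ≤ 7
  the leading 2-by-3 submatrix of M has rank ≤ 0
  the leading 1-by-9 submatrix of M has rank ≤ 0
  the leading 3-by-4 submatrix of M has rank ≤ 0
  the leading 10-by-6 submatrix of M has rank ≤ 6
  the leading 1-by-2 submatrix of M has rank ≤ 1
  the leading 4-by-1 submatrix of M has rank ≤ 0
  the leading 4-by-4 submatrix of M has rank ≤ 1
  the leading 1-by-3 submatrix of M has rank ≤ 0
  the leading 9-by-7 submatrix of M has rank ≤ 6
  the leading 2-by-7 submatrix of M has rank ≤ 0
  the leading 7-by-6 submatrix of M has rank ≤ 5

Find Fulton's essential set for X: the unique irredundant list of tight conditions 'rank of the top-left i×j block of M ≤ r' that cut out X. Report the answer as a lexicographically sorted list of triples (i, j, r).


The tightest implied rank at each (i,j), from the 13 conditions:

  R[1]: 0 | 0 | 0 | 0 | 0 | 0 | 0 | 0 | 0 | 1
  R[2]: 0 | 0 | 0 | 0 | 0 | 0 | 0 | 1 | 1 | 2
  R[3]: 0 | 0 | 0 | 0 | 1 | 1 | 1 | 2 | 2 | 3
  R[4]: 0 | 1 | 1 | 1 | 2 | 2 | 2 | 3 | 3 | 4
  R[5]: 1 | 2 | 2 | 2 | 3 | 3 | 3 | 4 | 4 | 5
  R[6]: 1 | 2 | 3 | 3 | 4 | 4 | 4 | 5 | 5 | 6
  R[7]: 1 | 2 | 3 | 3 | 4 | 5 | 5 | 6 | 6 | 7
  R[8]: 1 | 2 | 3 | 4 | 5 | 6 | 6 | 7 | 7 | 8
  R[9]: 1 | 2 | 3 | 4 | 5 | 6 | 6 | 7 | 8 | 9
  R[10]: 1 | 2 | 3 | 4 | 5 | 6 | 7 | 8 | 9 | 10

second differences of R give the permutation w = (10, 8, 5, 2, 1, 3, 6, 4, 9, 7).

ℓ(w)=23; the 6 essential cells (i,j,r):

[(1, 9, 0), (2, 7, 0), (3, 4, 0), (4, 1, 0), (7, 4, 3), (9, 7, 6)]


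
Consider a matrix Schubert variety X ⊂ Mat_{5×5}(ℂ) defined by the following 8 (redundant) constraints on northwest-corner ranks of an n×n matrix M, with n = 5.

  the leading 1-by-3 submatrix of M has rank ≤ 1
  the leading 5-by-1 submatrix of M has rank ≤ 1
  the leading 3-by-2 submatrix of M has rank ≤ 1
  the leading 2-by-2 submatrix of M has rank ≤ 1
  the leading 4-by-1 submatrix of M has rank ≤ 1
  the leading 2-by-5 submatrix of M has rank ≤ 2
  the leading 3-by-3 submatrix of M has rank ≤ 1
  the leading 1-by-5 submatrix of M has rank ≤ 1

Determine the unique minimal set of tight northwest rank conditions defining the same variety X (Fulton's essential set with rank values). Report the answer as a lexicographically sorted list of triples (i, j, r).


Computing R[i][j] = min implied NW-rank bound (n=5, 8 conditions):

  1 | 1 | 1 | 1 | 1
  1 | 1 | 1 | 2 | 2
  1 | 1 | 1 | 2 | 3
  1 | 2 | 2 | 3 | 4
  1 | 2 | 3 | 4 | 5

reading off 1-entries of Δ²R: w = (1, 4, 5, 2, 3).

1 SE-corner of the 4-cell Rothe diagram gives Ess(w):

[(3, 3, 1)]


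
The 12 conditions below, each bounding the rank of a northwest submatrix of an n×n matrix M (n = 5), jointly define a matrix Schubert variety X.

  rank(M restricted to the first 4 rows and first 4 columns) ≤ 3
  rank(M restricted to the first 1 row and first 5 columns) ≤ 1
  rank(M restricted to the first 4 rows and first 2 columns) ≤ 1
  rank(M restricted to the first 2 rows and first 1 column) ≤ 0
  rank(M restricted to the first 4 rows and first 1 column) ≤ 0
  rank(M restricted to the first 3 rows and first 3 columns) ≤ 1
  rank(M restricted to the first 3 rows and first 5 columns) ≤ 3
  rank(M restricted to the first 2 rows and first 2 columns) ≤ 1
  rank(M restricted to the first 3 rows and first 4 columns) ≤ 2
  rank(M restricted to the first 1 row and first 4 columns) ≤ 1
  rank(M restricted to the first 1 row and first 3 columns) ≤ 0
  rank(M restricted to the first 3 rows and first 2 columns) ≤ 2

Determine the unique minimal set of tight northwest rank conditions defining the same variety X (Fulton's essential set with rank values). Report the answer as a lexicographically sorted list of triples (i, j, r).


Recovering R(i,j) via the rank-extension bound from the 12 conditions:

  R[1]: 0 0 0 1 1
  R[2]: 0 1 1 2 2
  R[3]: 0 1 1 2 3
  R[4]: 0 1 2 3 4
  R[5]: 1 2 3 4 5

so w = (4, 2, 5, 3, 1).

3 SE-corners of the 7-cell Rothe diagram give Ess(w):

[(1, 3, 0), (3, 3, 1), (4, 1, 0)]


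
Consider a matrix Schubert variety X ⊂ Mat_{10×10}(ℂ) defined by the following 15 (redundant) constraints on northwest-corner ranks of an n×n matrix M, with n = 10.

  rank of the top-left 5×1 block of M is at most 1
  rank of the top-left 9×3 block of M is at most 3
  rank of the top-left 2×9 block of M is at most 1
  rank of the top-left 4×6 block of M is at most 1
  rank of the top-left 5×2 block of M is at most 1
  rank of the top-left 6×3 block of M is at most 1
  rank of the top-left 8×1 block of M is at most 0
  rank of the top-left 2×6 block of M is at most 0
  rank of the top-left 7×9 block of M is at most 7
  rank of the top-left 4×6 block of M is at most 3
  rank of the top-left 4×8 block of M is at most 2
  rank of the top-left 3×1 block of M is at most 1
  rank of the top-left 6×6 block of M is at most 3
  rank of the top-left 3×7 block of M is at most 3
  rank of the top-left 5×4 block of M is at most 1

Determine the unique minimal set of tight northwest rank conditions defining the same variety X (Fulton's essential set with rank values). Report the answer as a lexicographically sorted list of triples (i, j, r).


The tightest implied rank at each (i,j), from the 15 conditions:

  R[1]: 0 | 0 | 0 | 0 | 0 | 0 | 1 | 1 | 1 | 1
  R[2]: 0 | 0 | 0 | 0 | 0 | 0 | 1 | 1 | 1 | 2
  R[3]: 0 | 1 | 1 | 1 | 1 | 1 | 2 | 2 | 2 | 3
  R[4]: 0 | 1 | 1 | 1 | 1 | 1 | 2 | 2 | 3 | 4
  R[5]: 0 | 1 | 1 | 1 | 2 | 2 | 3 | 3 | 4 | 5
  R[6]: 0 | 1 | 1 | 2 | 3 | 3 | 4 | 4 | 5 | 6
  R[7]: 0 | 1 | 2 | 3 | 4 | 4 | 5 | 5 | 6 | 7
  R[8]: 0 | 1 | 2 | 3 | 4 | 5 | 6 | 6 | 7 | 8
  R[9]: 1 | 2 | 3 | 4 | 5 | 6 | 7 | 7 | 8 | 9
  R[10]: 1 | 2 | 3 | 4 | 5 | 6 | 7 | 8 | 9 | 10

the unique w with this rank table is (7, 10, 2, 9, 5, 4, 3, 6, 1, 8).

|D(w)|=28, |Ess(w)|=7:

[(2, 6, 0), (2, 9, 1), (4, 6, 1), (4, 8, 2), (5, 4, 1), (6, 3, 1), (8, 1, 0)]


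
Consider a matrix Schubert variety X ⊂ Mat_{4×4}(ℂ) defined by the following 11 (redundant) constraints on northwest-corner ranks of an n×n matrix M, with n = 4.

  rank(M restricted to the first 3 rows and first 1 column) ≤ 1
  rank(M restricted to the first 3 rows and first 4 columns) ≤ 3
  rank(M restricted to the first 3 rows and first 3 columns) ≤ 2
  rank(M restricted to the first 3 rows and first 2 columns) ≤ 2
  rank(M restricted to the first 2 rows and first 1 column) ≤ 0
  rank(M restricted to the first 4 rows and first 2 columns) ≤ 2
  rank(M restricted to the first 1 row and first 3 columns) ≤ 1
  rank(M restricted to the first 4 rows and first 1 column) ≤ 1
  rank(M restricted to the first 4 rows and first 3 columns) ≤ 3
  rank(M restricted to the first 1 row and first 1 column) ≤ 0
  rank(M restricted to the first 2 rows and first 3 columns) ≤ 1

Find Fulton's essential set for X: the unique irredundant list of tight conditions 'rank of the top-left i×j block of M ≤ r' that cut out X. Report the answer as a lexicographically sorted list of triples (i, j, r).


Computing R[i][j] = min implied NW-rank bound (n=4, 11 conditions):

  R[1]: 0  1  1  1
  R[2]: 0  1  1  2
  R[3]: 1  2  2  3
  R[4]: 1  2  3  4

so w = (2, 4, 1, 3).

Rothe diagram D(w) (3 cells), 2 SE-corners (essential conditions):

[(2, 1, 0), (2, 3, 1)]


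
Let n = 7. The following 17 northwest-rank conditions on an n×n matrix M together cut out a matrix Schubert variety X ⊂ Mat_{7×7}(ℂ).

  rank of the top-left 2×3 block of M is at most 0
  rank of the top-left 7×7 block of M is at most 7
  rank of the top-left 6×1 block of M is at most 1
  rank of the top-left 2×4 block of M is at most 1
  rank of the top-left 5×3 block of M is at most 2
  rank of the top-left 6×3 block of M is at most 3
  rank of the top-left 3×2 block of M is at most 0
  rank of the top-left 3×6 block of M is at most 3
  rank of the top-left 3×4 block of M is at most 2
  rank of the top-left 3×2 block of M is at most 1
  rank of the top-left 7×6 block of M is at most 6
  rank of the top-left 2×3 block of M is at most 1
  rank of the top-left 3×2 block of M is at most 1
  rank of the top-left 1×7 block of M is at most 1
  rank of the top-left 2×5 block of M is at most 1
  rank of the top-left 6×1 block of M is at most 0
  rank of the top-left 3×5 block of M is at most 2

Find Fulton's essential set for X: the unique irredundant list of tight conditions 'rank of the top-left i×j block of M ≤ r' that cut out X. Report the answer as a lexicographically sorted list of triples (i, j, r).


The tightest implied rank at each (i,j), from the 17 conditions:

  row 1: 0, 0, 0, 1, 1, 1, 1
  row 2: 0, 0, 0, 1, 1, 2, 2
  row 3: 0, 0, 1, 2, 2, 3, 3
  row 4: 0, 1, 2, 3, 3, 4, 4
  row 5: 0, 1, 2, 3, 4, 5, 5
  row 6: 0, 1, 2, 3, 4, 5, 6
  row 7: 1, 2, 3, 4, 5, 6, 7

hence w(1..7) = (4, 6, 3, 2, 5, 7, 1).

D(w) has 12 cells with 4 SE-corners; essential set:

[(2, 3, 0), (2, 5, 1), (3, 2, 0), (6, 1, 0)]


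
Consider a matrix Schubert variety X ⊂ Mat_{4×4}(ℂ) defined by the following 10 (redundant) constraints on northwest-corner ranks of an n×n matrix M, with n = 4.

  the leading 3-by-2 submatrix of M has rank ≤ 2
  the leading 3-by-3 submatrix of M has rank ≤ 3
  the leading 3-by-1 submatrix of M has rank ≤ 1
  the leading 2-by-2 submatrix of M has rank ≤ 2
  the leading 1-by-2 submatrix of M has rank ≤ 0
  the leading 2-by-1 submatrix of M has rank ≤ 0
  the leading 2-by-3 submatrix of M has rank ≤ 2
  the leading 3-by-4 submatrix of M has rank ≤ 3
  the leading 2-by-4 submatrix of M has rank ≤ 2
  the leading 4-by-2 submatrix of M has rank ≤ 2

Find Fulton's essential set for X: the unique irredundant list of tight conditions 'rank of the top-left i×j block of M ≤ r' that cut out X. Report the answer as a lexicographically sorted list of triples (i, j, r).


Reconstructing r_w from the 10 given conditions:

  i=1: 0 0 1 1
  i=2: 0 1 2 2
  i=3: 1 2 3 3
  i=4: 1 2 3 4

the unique w with this rank table is (3, 2, 1, 4).

ℓ(w)=3; the 2 essential cells (i,j,r):

[(1, 2, 0), (2, 1, 0)]


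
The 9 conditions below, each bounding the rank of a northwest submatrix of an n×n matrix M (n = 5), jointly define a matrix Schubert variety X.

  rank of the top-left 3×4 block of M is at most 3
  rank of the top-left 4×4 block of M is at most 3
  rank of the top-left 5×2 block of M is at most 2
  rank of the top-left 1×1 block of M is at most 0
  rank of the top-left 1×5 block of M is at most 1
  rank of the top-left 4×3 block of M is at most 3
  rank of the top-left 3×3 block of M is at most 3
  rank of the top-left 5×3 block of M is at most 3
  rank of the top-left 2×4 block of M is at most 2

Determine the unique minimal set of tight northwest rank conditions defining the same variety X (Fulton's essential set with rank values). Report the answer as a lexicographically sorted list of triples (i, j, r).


Rank table r_w(5×5) implied by the 9 constraints:

  0 1 1 1 1
  1 2 2 2 2
  1 2 3 3 3
  1 2 3 3 4
  1 2 3 4 5

reading off 1-entries of Δ²R: w = (2, 1, 3, 5, 4).

2 SE-corners of the 2-cell Rothe diagram give Ess(w):

[(1, 1, 0), (4, 4, 3)]


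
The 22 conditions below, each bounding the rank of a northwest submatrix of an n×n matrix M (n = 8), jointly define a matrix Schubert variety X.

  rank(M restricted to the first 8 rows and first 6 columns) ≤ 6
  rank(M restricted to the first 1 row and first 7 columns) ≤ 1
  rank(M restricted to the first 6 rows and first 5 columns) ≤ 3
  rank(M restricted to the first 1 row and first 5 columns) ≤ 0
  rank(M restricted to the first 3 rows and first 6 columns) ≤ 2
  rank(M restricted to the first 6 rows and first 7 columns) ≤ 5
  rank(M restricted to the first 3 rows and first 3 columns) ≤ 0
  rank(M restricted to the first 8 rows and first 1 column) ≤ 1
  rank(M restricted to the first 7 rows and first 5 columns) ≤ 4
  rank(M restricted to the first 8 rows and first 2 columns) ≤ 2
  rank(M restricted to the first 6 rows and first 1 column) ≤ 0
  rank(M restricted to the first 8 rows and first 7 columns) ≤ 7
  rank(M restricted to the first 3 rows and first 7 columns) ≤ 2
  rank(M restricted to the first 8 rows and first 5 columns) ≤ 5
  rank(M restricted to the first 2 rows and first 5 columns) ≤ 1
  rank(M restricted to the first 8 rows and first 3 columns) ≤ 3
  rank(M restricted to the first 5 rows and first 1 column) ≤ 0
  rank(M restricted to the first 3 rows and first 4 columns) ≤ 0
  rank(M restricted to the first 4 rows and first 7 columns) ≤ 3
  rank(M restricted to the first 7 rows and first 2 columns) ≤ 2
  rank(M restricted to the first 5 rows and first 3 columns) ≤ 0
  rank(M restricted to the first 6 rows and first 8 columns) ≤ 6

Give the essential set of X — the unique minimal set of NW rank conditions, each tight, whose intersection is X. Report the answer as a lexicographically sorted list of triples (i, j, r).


The tightest implied rank at each (i,j), from the 22 conditions:

  0 | 0 | 0 | 0 | 0 | 1 | 1 | 1
  0 | 0 | 0 | 0 | 1 | 2 | 2 | 2
  0 | 0 | 0 | 0 | 1 | 2 | 2 | 3
  0 | 0 | 0 | 1 | 2 | 3 | 3 | 4
  0 | 0 | 0 | 1 | 2 | 3 | 4 | 5
  0 | 1 | 1 | 2 | 3 | 4 | 5 | 6
  1 | 2 | 2 | 3 | 4 | 5 | 6 | 7
  1 | 2 | 3 | 4 | 5 | 6 | 7 | 8

the unique w with this rank table is (6, 5, 8, 4, 7, 2, 1, 3).

|D(w)|=21, |Ess(w)|=5:

[(1, 5, 0), (3, 4, 0), (3, 7, 2), (5, 3, 0), (6, 1, 0)]
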